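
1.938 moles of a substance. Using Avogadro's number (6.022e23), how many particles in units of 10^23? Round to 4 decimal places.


N = n * NA, then divide by 1e23 for the requested units.
N / 1e23 = n * 6.022
N / 1e23 = 1.938 * 6.022
N / 1e23 = 11.670636, rounded to 4 dp:

11.6706


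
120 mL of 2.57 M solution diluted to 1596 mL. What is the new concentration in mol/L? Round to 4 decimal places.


Dilution: M1*V1 = M2*V2, solve for M2.
M2 = M1*V1 / V2
M2 = 2.57 * 120 / 1596
M2 = 308.4 / 1596
M2 = 0.19323308 mol/L, rounded to 4 dp:

0.1932 mol/L


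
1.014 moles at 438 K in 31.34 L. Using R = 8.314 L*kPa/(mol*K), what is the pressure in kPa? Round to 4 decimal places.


PV = nRT, solve for P = nRT / V.
nRT = 1.014 * 8.314 * 438 = 3692.5134
P = 3692.5134 / 31.34
P = 117.82110402 kPa, rounded to 4 dp:

117.8211 kPa


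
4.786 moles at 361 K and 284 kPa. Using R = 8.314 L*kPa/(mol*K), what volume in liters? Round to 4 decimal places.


PV = nRT, solve for V = nRT / P.
nRT = 4.786 * 8.314 * 361 = 14364.4802
V = 14364.4802 / 284
V = 50.57915563 L, rounded to 4 dp:

50.5792 L


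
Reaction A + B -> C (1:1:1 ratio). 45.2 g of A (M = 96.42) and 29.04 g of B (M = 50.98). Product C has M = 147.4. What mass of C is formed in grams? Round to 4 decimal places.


Find moles of each reactant; the smaller value is the limiting reagent in a 1:1:1 reaction, so moles_C equals moles of the limiter.
n_A = mass_A / M_A = 45.2 / 96.42 = 0.468782 mol
n_B = mass_B / M_B = 29.04 / 50.98 = 0.569635 mol
Limiting reagent: A (smaller), n_limiting = 0.468782 mol
mass_C = n_limiting * M_C = 0.468782 * 147.4
mass_C = 69.0984668 g, rounded to 4 dp:

69.0985 g


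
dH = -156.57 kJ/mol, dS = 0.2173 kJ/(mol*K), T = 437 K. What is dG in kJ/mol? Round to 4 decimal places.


Gibbs: dG = dH - T*dS (consistent units, dS already in kJ/(mol*K)).
T*dS = 437 * 0.2173 = 94.9601
dG = -156.57 - (94.9601)
dG = -251.5301 kJ/mol, rounded to 4 dp:

-251.5301 kJ/mol


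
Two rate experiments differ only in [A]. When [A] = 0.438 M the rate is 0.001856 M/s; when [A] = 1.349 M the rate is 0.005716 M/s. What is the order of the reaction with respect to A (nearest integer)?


Rate is proportional to [A]^n, so rate2/rate1 = ([A]2/[A]1)^n. Take logs to solve for n.
rate2/rate1 = 0.005716 / 0.001856 = 3.0797
[A]2/[A]1 = 1.349 / 0.438 = 3.0799
n = ln(3.0797) / ln(3.0799) = 1.0
Nearest integer order:

1


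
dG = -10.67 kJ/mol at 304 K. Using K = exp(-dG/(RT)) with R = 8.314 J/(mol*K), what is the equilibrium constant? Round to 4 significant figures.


dG is in kJ/mol; multiply by 1000 to match R in J/(mol*K).
RT = 8.314 * 304 = 2527.456 J/mol
exponent = -dG*1000 / (RT) = -(-10.67*1000) / 2527.456 = 4.2216363
K = exp(4.2216363)
K = 68.144899, rounded to 4 significant figures:

68.14


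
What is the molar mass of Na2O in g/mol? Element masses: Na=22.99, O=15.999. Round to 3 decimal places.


M = sum(count * atomic_mass) over atoms.
M = 2*22.99 + 1*15.999
M = 45.98 + 15.999
M = 61.979 g/mol, rounded to 3 dp:

61.979 g/mol


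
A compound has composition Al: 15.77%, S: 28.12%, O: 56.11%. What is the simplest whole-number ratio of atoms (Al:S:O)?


Assume 100 g of compound, divide each mass% by atomic mass to get moles, then normalize by the smallest to get a raw atom ratio.
Moles per 100 g: Al: 15.77/26.982 = 0.5845, S: 28.12/32.065 = 0.877, O: 56.11/15.999 = 3.5071
Raw ratio (divide by min = 0.5845): Al: 1.0, S: 1.5, O: 6.001
Multiply by 2 to clear fractions: Al: 2.0 ~= 2, S: 3.001 ~= 3, O: 12.001 ~= 12
Reduce by GCD to get the simplest whole-number ratio:

2:3:12


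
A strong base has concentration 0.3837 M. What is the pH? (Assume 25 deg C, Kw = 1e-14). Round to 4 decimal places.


A strong base dissociates completely, so [OH-] equals the given concentration.
pOH = -log10([OH-]) = -log10(0.3837) = 0.416008
pH = 14 - pOH = 14 - 0.416008
pH = 13.583992, rounded to 4 dp:

13.5840


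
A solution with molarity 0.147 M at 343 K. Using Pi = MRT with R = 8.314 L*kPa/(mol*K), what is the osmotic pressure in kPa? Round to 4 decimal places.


Osmotic pressure (van't Hoff): Pi = M*R*T.
RT = 8.314 * 343 = 2851.702
Pi = 0.147 * 2851.702
Pi = 419.200194 kPa, rounded to 4 dp:

419.2002 kPa


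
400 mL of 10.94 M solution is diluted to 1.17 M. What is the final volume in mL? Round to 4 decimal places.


Dilution: M1*V1 = M2*V2, solve for V2.
V2 = M1*V1 / M2
V2 = 10.94 * 400 / 1.17
V2 = 4376.0 / 1.17
V2 = 3740.17094017 mL, rounded to 4 dp:

3740.1709 mL


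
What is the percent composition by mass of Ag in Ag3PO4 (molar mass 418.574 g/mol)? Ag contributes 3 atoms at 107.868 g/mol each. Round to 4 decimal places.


pct = 100 * (n_elem * M_elem) / M_total
mass_contribution = 3 * 107.868 = 323.604 g/mol
pct = 100 * 323.604 / 418.574
pct = 77.31106089 %, rounded to 4 dp:

77.3111 %


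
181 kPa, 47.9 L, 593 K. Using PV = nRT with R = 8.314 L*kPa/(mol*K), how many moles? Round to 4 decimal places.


PV = nRT, solve for n = PV / (RT).
PV = 181 * 47.9 = 8669.9
RT = 8.314 * 593 = 4930.202
n = 8669.9 / 4930.202
n = 1.75852835 mol, rounded to 4 dp:

1.7585 mol


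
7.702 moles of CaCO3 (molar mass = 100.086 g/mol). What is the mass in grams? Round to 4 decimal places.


mass = n * M
mass = 7.702 * 100.086
mass = 770.862372 g, rounded to 4 dp:

770.8624 g


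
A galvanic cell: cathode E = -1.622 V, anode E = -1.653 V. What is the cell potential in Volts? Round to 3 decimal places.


Standard cell potential: E_cell = E_cathode - E_anode.
E_cell = -1.622 - (-1.653)
E_cell = 0.031 V, rounded to 3 dp:

0.031 V


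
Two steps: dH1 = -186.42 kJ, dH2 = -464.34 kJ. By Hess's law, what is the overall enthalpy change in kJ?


Hess's law: enthalpy is a state function, so add the step enthalpies.
dH_total = dH1 + dH2 = -186.42 + (-464.34)
dH_total = -650.76 kJ:

-650.76 kJ


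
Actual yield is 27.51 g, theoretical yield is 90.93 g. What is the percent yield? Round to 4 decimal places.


% yield = 100 * actual / theoretical
% yield = 100 * 27.51 / 90.93
% yield = 30.25404157 %, rounded to 4 dp:

30.2540 %


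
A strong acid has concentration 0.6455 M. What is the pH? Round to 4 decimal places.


A strong acid dissociates completely, so [H+] equals the given concentration.
pH = -log10([H+]) = -log10(0.6455)
pH = 0.19010375, rounded to 4 dp:

0.1901


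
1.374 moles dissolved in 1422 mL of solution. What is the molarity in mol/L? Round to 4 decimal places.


Convert volume to liters: V_L = V_mL / 1000.
V_L = 1422 / 1000 = 1.422 L
M = n / V_L = 1.374 / 1.422
M = 0.96624473 mol/L, rounded to 4 dp:

0.9662 mol/L


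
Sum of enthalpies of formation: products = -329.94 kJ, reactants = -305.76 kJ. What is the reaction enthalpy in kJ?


dH_rxn = sum(dH_f products) - sum(dH_f reactants)
dH_rxn = -329.94 - (-305.76)
dH_rxn = -24.18 kJ:

-24.18 kJ


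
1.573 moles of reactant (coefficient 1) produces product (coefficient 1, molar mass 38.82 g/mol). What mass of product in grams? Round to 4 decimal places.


Use the coefficient ratio to convert reactant moles to product moles, then multiply by the product's molar mass.
moles_P = moles_R * (coeff_P / coeff_R) = 1.573 * (1/1) = 1.573
mass_P = moles_P * M_P = 1.573 * 38.82
mass_P = 61.06386 g, rounded to 4 dp:

61.0639 g


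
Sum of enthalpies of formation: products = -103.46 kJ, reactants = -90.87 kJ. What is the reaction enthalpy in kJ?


dH_rxn = sum(dH_f products) - sum(dH_f reactants)
dH_rxn = -103.46 - (-90.87)
dH_rxn = -12.59 kJ:

-12.59 kJ


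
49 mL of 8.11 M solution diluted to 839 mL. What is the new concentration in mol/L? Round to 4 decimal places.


Dilution: M1*V1 = M2*V2, solve for M2.
M2 = M1*V1 / V2
M2 = 8.11 * 49 / 839
M2 = 397.39 / 839
M2 = 0.4736472 mol/L, rounded to 4 dp:

0.4736 mol/L


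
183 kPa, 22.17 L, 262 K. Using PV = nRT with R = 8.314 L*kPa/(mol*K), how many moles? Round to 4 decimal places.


PV = nRT, solve for n = PV / (RT).
PV = 183 * 22.17 = 4057.11
RT = 8.314 * 262 = 2178.268
n = 4057.11 / 2178.268
n = 1.86253941 mol, rounded to 4 dp:

1.8625 mol


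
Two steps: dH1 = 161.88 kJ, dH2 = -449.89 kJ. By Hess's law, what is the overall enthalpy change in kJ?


Hess's law: enthalpy is a state function, so add the step enthalpies.
dH_total = dH1 + dH2 = 161.88 + (-449.89)
dH_total = -288.01 kJ:

-288.01 kJ


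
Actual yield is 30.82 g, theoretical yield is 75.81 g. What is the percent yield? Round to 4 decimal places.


% yield = 100 * actual / theoretical
% yield = 100 * 30.82 / 75.81
% yield = 40.65426725 %, rounded to 4 dp:

40.6543 %


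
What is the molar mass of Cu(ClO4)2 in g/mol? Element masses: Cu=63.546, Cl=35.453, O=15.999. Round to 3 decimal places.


M = sum(count * atomic_mass) over atoms.
M = 1*63.546 + 2*35.453 + 8*15.999
M = 63.546 + 70.906 + 127.992
M = 262.444 g/mol, rounded to 3 dp:

262.444 g/mol


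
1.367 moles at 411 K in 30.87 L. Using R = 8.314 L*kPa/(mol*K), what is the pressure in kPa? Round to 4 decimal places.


PV = nRT, solve for P = nRT / V.
nRT = 1.367 * 8.314 * 411 = 4671.1128
P = 4671.1128 / 30.87
P = 151.31560739 kPa, rounded to 4 dp:

151.3156 kPa


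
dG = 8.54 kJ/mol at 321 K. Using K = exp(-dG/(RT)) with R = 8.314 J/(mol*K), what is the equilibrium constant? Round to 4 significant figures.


dG is in kJ/mol; multiply by 1000 to match R in J/(mol*K).
RT = 8.314 * 321 = 2668.794 J/mol
exponent = -dG*1000 / (RT) = -(8.54*1000) / 2668.794 = -3.19994724
K = exp(-3.19994724)
K = 0.040764355, rounded to 4 significant figures:

0.04076


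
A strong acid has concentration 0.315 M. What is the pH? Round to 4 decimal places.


A strong acid dissociates completely, so [H+] equals the given concentration.
pH = -log10([H+]) = -log10(0.315)
pH = 0.50168945, rounded to 4 dp:

0.5017


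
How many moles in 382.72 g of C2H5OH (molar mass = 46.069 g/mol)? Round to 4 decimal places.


n = mass / M
n = 382.72 / 46.069
n = 8.30753869 mol, rounded to 4 dp:

8.3075 mol


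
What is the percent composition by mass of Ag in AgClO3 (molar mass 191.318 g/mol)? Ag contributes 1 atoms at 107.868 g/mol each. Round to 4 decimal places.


pct = 100 * (n_elem * M_elem) / M_total
mass_contribution = 1 * 107.868 = 107.868 g/mol
pct = 100 * 107.868 / 191.318
pct = 56.38152186 %, rounded to 4 dp:

56.3815 %


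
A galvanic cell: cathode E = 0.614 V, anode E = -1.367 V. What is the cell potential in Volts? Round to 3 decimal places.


Standard cell potential: E_cell = E_cathode - E_anode.
E_cell = 0.614 - (-1.367)
E_cell = 1.981 V, rounded to 3 dp:

1.981 V


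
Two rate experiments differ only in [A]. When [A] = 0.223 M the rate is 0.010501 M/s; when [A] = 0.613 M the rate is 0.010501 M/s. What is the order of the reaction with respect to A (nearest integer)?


Rate is proportional to [A]^n, so rate2/rate1 = ([A]2/[A]1)^n. Take logs to solve for n.
rate2/rate1 = 0.010501 / 0.010501 = 1.0
[A]2/[A]1 = 0.613 / 0.223 = 2.7489
n = ln(1.0) / ln(2.7489) = 0.0
Nearest integer order:

0


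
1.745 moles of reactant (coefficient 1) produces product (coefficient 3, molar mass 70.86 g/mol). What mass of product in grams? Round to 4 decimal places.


Use the coefficient ratio to convert reactant moles to product moles, then multiply by the product's molar mass.
moles_P = moles_R * (coeff_P / coeff_R) = 1.745 * (3/1) = 5.235
mass_P = moles_P * M_P = 5.235 * 70.86
mass_P = 370.9521 g, rounded to 4 dp:

370.9521 g


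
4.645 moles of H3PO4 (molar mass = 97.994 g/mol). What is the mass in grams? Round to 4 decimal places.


mass = n * M
mass = 4.645 * 97.994
mass = 455.18213 g, rounded to 4 dp:

455.1821 g


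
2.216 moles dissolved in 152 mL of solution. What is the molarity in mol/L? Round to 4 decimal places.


Convert volume to liters: V_L = V_mL / 1000.
V_L = 152 / 1000 = 0.152 L
M = n / V_L = 2.216 / 0.152
M = 14.57894737 mol/L, rounded to 4 dp:

14.5789 mol/L


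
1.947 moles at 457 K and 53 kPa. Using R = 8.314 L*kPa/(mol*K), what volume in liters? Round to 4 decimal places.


PV = nRT, solve for V = nRT / P.
nRT = 1.947 * 8.314 * 457 = 7397.6226
V = 7397.6226 / 53
V = 139.57778491 L, rounded to 4 dp:

139.5778 L


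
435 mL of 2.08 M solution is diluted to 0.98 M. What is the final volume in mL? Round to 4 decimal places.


Dilution: M1*V1 = M2*V2, solve for V2.
V2 = M1*V1 / M2
V2 = 2.08 * 435 / 0.98
V2 = 904.8 / 0.98
V2 = 923.26530612 mL, rounded to 4 dp:

923.2653 mL


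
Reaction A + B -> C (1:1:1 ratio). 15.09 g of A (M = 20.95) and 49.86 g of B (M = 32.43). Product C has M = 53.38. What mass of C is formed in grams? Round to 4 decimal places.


Find moles of each reactant; the smaller value is the limiting reagent in a 1:1:1 reaction, so moles_C equals moles of the limiter.
n_A = mass_A / M_A = 15.09 / 20.95 = 0.720286 mol
n_B = mass_B / M_B = 49.86 / 32.43 = 1.537465 mol
Limiting reagent: A (smaller), n_limiting = 0.720286 mol
mass_C = n_limiting * M_C = 0.720286 * 53.38
mass_C = 38.44886668 g, rounded to 4 dp:

38.4489 g


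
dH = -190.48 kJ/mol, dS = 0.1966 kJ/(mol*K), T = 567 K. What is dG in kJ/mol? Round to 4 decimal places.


Gibbs: dG = dH - T*dS (consistent units, dS already in kJ/(mol*K)).
T*dS = 567 * 0.1966 = 111.4722
dG = -190.48 - (111.4722)
dG = -301.9522 kJ/mol, rounded to 4 dp:

-301.9522 kJ/mol


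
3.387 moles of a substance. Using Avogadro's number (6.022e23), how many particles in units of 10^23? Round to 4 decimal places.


N = n * NA, then divide by 1e23 for the requested units.
N / 1e23 = n * 6.022
N / 1e23 = 3.387 * 6.022
N / 1e23 = 20.396514, rounded to 4 dp:

20.3965


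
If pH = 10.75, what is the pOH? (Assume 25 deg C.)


At 25 deg C, pH + pOH = 14.
pOH = 14 - pH = 14 - 10.75
pOH = 3.25:

3.25


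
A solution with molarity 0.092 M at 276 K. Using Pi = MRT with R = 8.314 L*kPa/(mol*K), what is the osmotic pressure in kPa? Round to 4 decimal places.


Osmotic pressure (van't Hoff): Pi = M*R*T.
RT = 8.314 * 276 = 2294.664
Pi = 0.092 * 2294.664
Pi = 211.109088 kPa, rounded to 4 dp:

211.1091 kPa


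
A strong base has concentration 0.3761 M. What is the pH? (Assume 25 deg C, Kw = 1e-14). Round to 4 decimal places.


A strong base dissociates completely, so [OH-] equals the given concentration.
pOH = -log10([OH-]) = -log10(0.3761) = 0.424697
pH = 14 - pOH = 14 - 0.424697
pH = 13.575303, rounded to 4 dp:

13.5753


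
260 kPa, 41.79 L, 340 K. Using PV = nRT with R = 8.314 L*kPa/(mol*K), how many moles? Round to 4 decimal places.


PV = nRT, solve for n = PV / (RT).
PV = 260 * 41.79 = 10865.4
RT = 8.314 * 340 = 2826.76
n = 10865.4 / 2826.76
n = 3.84376459 mol, rounded to 4 dp:

3.8438 mol


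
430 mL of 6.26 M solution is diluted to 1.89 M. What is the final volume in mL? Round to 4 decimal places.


Dilution: M1*V1 = M2*V2, solve for V2.
V2 = M1*V1 / M2
V2 = 6.26 * 430 / 1.89
V2 = 2691.8 / 1.89
V2 = 1424.23280423 mL, rounded to 4 dp:

1424.2328 mL


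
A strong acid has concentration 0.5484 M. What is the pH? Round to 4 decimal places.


A strong acid dissociates completely, so [H+] equals the given concentration.
pH = -log10([H+]) = -log10(0.5484)
pH = 0.26090255, rounded to 4 dp:

0.2609


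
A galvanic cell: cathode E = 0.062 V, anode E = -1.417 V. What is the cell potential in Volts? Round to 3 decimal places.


Standard cell potential: E_cell = E_cathode - E_anode.
E_cell = 0.062 - (-1.417)
E_cell = 1.479 V, rounded to 3 dp:

1.479 V


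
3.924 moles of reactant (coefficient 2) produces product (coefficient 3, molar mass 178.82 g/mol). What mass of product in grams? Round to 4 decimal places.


Use the coefficient ratio to convert reactant moles to product moles, then multiply by the product's molar mass.
moles_P = moles_R * (coeff_P / coeff_R) = 3.924 * (3/2) = 5.886
mass_P = moles_P * M_P = 5.886 * 178.82
mass_P = 1052.53452 g, rounded to 4 dp:

1052.5345 g


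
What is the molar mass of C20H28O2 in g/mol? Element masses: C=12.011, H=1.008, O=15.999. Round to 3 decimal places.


M = sum(count * atomic_mass) over atoms.
M = 20*12.011 + 28*1.008 + 2*15.999
M = 240.22 + 28.224 + 31.998
M = 300.442 g/mol, rounded to 3 dp:

300.442 g/mol


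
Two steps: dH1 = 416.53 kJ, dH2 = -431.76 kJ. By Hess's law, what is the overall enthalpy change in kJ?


Hess's law: enthalpy is a state function, so add the step enthalpies.
dH_total = dH1 + dH2 = 416.53 + (-431.76)
dH_total = -15.23 kJ:

-15.23 kJ


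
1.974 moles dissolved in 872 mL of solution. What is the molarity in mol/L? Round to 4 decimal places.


Convert volume to liters: V_L = V_mL / 1000.
V_L = 872 / 1000 = 0.872 L
M = n / V_L = 1.974 / 0.872
M = 2.26376147 mol/L, rounded to 4 dp:

2.2638 mol/L


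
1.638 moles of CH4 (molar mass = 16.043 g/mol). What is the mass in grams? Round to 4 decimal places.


mass = n * M
mass = 1.638 * 16.043
mass = 26.278434 g, rounded to 4 dp:

26.2784 g


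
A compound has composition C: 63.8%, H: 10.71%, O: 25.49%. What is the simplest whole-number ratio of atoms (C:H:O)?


Assume 100 g of compound, divide each mass% by atomic mass to get moles, then normalize by the smallest to get a raw atom ratio.
Moles per 100 g: C: 63.8/12.011 = 5.3118, H: 10.71/1.008 = 10.625, O: 25.49/15.999 = 1.5932
Raw ratio (divide by min = 1.5932): C: 3.334, H: 6.669, O: 1.0
Multiply by 3 to clear fractions: C: 10.002 ~= 10, H: 20.007 ~= 20, O: 3.0 ~= 3
Reduce by GCD to get the simplest whole-number ratio:

10:20:3


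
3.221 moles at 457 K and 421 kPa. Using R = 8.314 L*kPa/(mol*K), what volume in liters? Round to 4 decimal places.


PV = nRT, solve for V = nRT / P.
nRT = 3.221 * 8.314 * 457 = 12238.1831
V = 12238.1831 / 421
V = 29.06931853 L, rounded to 4 dp:

29.0693 L


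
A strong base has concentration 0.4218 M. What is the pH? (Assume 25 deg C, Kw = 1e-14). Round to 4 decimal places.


A strong base dissociates completely, so [OH-] equals the given concentration.
pOH = -log10([OH-]) = -log10(0.4218) = 0.374893
pH = 14 - pOH = 14 - 0.374893
pH = 13.625107, rounded to 4 dp:

13.6251


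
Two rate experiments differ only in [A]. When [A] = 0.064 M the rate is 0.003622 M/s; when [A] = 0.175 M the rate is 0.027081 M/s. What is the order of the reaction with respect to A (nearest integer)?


Rate is proportional to [A]^n, so rate2/rate1 = ([A]2/[A]1)^n. Take logs to solve for n.
rate2/rate1 = 0.027081 / 0.003622 = 7.4768
[A]2/[A]1 = 0.175 / 0.064 = 2.7344
n = ln(7.4768) / ln(2.7344) = 2.0
Nearest integer order:

2


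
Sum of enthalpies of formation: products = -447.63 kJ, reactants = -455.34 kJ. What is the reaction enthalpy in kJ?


dH_rxn = sum(dH_f products) - sum(dH_f reactants)
dH_rxn = -447.63 - (-455.34)
dH_rxn = 7.71 kJ:

7.71 kJ


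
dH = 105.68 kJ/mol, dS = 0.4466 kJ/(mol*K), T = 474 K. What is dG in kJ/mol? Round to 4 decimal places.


Gibbs: dG = dH - T*dS (consistent units, dS already in kJ/(mol*K)).
T*dS = 474 * 0.4466 = 211.6884
dG = 105.68 - (211.6884)
dG = -106.0084 kJ/mol, rounded to 4 dp:

-106.0084 kJ/mol


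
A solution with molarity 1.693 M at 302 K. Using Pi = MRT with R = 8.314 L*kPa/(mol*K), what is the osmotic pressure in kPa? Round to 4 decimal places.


Osmotic pressure (van't Hoff): Pi = M*R*T.
RT = 8.314 * 302 = 2510.828
Pi = 1.693 * 2510.828
Pi = 4250.831804 kPa, rounded to 4 dp:

4250.8318 kPa


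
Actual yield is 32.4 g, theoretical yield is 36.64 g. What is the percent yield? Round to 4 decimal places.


% yield = 100 * actual / theoretical
% yield = 100 * 32.4 / 36.64
% yield = 88.4279476 %, rounded to 4 dp:

88.4279 %


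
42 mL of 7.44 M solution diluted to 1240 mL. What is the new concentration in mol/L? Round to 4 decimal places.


Dilution: M1*V1 = M2*V2, solve for M2.
M2 = M1*V1 / V2
M2 = 7.44 * 42 / 1240
M2 = 312.48 / 1240
M2 = 0.252 mol/L, rounded to 4 dp:

0.2520 mol/L


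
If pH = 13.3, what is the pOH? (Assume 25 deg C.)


At 25 deg C, pH + pOH = 14.
pOH = 14 - pH = 14 - 13.3
pOH = 0.7:

0.70


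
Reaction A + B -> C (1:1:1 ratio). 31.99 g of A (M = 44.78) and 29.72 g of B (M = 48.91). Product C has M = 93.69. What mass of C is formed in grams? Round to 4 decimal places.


Find moles of each reactant; the smaller value is the limiting reagent in a 1:1:1 reaction, so moles_C equals moles of the limiter.
n_A = mass_A / M_A = 31.99 / 44.78 = 0.714381 mol
n_B = mass_B / M_B = 29.72 / 48.91 = 0.607647 mol
Limiting reagent: B (smaller), n_limiting = 0.607647 mol
mass_C = n_limiting * M_C = 0.607647 * 93.69
mass_C = 56.93044743 g, rounded to 4 dp:

56.9304 g


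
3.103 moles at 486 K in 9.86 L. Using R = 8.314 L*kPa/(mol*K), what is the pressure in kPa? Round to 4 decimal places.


PV = nRT, solve for P = nRT / V.
nRT = 3.103 * 8.314 * 486 = 12537.9942
P = 12537.9942 / 9.86
P = 1271.60184584 kPa, rounded to 4 dp:

1271.6018 kPa


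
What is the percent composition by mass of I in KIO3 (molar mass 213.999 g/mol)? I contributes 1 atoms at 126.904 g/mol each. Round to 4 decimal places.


pct = 100 * (n_elem * M_elem) / M_total
mass_contribution = 1 * 126.904 = 126.904 g/mol
pct = 100 * 126.904 / 213.999
pct = 59.30121169 %, rounded to 4 dp:

59.3012 %


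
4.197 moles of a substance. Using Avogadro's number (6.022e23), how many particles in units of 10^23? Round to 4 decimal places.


N = n * NA, then divide by 1e23 for the requested units.
N / 1e23 = n * 6.022
N / 1e23 = 4.197 * 6.022
N / 1e23 = 25.274334, rounded to 4 dp:

25.2743


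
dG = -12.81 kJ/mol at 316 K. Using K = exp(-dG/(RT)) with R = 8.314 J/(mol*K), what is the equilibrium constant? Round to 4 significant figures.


dG is in kJ/mol; multiply by 1000 to match R in J/(mol*K).
RT = 8.314 * 316 = 2627.224 J/mol
exponent = -dG*1000 / (RT) = -(-12.81*1000) / 2627.224 = 4.87586898
K = exp(4.87586898)
K = 131.08802, rounded to 4 significant figures:

131.1


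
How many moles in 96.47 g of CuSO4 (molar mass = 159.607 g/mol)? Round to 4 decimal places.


n = mass / M
n = 96.47 / 159.607
n = 0.60442211 mol, rounded to 4 dp:

0.6044 mol


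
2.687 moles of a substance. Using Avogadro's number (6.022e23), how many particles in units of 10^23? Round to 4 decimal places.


N = n * NA, then divide by 1e23 for the requested units.
N / 1e23 = n * 6.022
N / 1e23 = 2.687 * 6.022
N / 1e23 = 16.181114, rounded to 4 dp:

16.1811


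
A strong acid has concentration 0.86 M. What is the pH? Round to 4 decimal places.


A strong acid dissociates completely, so [H+] equals the given concentration.
pH = -log10([H+]) = -log10(0.86)
pH = 0.06550155, rounded to 4 dp:

0.0655


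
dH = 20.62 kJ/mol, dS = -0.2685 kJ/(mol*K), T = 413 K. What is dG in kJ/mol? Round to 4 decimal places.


Gibbs: dG = dH - T*dS (consistent units, dS already in kJ/(mol*K)).
T*dS = 413 * -0.2685 = -110.8905
dG = 20.62 - (-110.8905)
dG = 131.5105 kJ/mol, rounded to 4 dp:

131.5105 kJ/mol


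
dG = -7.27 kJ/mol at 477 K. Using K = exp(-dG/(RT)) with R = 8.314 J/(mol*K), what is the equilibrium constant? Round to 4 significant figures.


dG is in kJ/mol; multiply by 1000 to match R in J/(mol*K).
RT = 8.314 * 477 = 3965.778 J/mol
exponent = -dG*1000 / (RT) = -(-7.27*1000) / 3965.778 = 1.8331838
K = exp(1.8331838)
K = 6.2537657, rounded to 4 significant figures:

6.254


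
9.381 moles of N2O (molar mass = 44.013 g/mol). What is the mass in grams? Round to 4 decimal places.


mass = n * M
mass = 9.381 * 44.013
mass = 412.885953 g, rounded to 4 dp:

412.8860 g


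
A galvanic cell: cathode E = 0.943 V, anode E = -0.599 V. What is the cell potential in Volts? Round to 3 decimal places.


Standard cell potential: E_cell = E_cathode - E_anode.
E_cell = 0.943 - (-0.599)
E_cell = 1.542 V, rounded to 3 dp:

1.542 V


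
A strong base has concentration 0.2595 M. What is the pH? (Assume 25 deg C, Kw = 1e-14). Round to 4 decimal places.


A strong base dissociates completely, so [OH-] equals the given concentration.
pOH = -log10([OH-]) = -log10(0.2595) = 0.585863
pH = 14 - pOH = 14 - 0.585863
pH = 13.414137, rounded to 4 dp:

13.4141


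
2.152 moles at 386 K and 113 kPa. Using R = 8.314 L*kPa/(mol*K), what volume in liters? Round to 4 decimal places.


PV = nRT, solve for V = nRT / P.
nRT = 2.152 * 8.314 * 386 = 6906.207
V = 6906.207 / 113
V = 61.11687611 L, rounded to 4 dp:

61.1169 L


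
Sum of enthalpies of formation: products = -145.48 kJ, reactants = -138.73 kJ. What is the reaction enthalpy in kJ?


dH_rxn = sum(dH_f products) - sum(dH_f reactants)
dH_rxn = -145.48 - (-138.73)
dH_rxn = -6.75 kJ:

-6.75 kJ


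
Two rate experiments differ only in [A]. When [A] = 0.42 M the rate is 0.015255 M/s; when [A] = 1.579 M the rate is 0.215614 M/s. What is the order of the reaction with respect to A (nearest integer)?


Rate is proportional to [A]^n, so rate2/rate1 = ([A]2/[A]1)^n. Take logs to solve for n.
rate2/rate1 = 0.215614 / 0.015255 = 14.134
[A]2/[A]1 = 1.579 / 0.42 = 3.7595
n = ln(14.134) / ln(3.7595) = 2.0
Nearest integer order:

2


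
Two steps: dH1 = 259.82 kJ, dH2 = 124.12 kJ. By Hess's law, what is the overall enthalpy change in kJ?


Hess's law: enthalpy is a state function, so add the step enthalpies.
dH_total = dH1 + dH2 = 259.82 + (124.12)
dH_total = 383.94 kJ:

383.94 kJ


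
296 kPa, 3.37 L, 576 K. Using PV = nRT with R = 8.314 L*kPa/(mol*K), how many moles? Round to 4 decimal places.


PV = nRT, solve for n = PV / (RT).
PV = 296 * 3.37 = 997.52
RT = 8.314 * 576 = 4788.864
n = 997.52 / 4788.864
n = 0.20829992 mol, rounded to 4 dp:

0.2083 mol


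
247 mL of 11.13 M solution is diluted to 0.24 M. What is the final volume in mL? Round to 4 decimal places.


Dilution: M1*V1 = M2*V2, solve for V2.
V2 = M1*V1 / M2
V2 = 11.13 * 247 / 0.24
V2 = 2749.11 / 0.24
V2 = 11454.625 mL, rounded to 4 dp:

11454.6250 mL


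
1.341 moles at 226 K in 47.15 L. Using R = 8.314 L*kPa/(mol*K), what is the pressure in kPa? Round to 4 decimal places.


PV = nRT, solve for P = nRT / V.
nRT = 1.341 * 8.314 * 226 = 2519.6907
P = 2519.6907 / 47.15
P = 53.43988759 kPa, rounded to 4 dp:

53.4399 kPa


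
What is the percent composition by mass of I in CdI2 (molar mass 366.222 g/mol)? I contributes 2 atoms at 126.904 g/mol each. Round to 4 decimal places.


pct = 100 * (n_elem * M_elem) / M_total
mass_contribution = 2 * 126.904 = 253.808 g/mol
pct = 100 * 253.808 / 366.222
pct = 69.30441099 %, rounded to 4 dp:

69.3044 %


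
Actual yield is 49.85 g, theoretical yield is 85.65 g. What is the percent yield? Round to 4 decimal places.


% yield = 100 * actual / theoretical
% yield = 100 * 49.85 / 85.65
% yield = 58.20198482 %, rounded to 4 dp:

58.2020 %


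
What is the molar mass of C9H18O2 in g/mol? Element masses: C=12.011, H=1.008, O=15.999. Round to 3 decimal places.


M = sum(count * atomic_mass) over atoms.
M = 9*12.011 + 18*1.008 + 2*15.999
M = 108.099 + 18.144 + 31.998
M = 158.241 g/mol, rounded to 3 dp:

158.241 g/mol


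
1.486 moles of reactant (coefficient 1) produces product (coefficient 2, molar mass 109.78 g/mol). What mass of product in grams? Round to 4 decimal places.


Use the coefficient ratio to convert reactant moles to product moles, then multiply by the product's molar mass.
moles_P = moles_R * (coeff_P / coeff_R) = 1.486 * (2/1) = 2.972
mass_P = moles_P * M_P = 2.972 * 109.78
mass_P = 326.26616 g, rounded to 4 dp:

326.2662 g


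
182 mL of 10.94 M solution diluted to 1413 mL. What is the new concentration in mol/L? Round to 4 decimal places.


Dilution: M1*V1 = M2*V2, solve for M2.
M2 = M1*V1 / V2
M2 = 10.94 * 182 / 1413
M2 = 1991.08 / 1413
M2 = 1.40911536 mol/L, rounded to 4 dp:

1.4091 mol/L


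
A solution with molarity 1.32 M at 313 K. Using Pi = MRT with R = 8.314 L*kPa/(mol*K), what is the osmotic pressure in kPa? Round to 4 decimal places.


Osmotic pressure (van't Hoff): Pi = M*R*T.
RT = 8.314 * 313 = 2602.282
Pi = 1.32 * 2602.282
Pi = 3435.01224 kPa, rounded to 4 dp:

3435.0122 kPa


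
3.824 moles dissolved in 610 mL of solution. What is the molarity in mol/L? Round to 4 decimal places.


Convert volume to liters: V_L = V_mL / 1000.
V_L = 610 / 1000 = 0.61 L
M = n / V_L = 3.824 / 0.61
M = 6.26885246 mol/L, rounded to 4 dp:

6.2689 mol/L


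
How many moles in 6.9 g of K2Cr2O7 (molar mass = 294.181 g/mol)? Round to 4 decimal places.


n = mass / M
n = 6.9 / 294.181
n = 0.02345495 mol, rounded to 4 dp:

0.0235 mol


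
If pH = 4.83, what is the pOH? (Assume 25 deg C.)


At 25 deg C, pH + pOH = 14.
pOH = 14 - pH = 14 - 4.83
pOH = 9.17:

9.17


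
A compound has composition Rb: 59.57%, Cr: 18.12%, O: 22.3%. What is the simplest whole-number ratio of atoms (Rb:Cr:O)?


Assume 100 g of compound, divide each mass% by atomic mass to get moles, then normalize by the smallest to get a raw atom ratio.
Moles per 100 g: Rb: 59.57/85.468 = 0.697, Cr: 18.12/51.996 = 0.3485, O: 22.3/15.999 = 1.3938
Raw ratio (divide by min = 0.3485): Rb: 2.0, Cr: 1.0, O: 4.0
Multiply by 1 to clear fractions: Rb: 2.0 ~= 2, Cr: 1.0 ~= 1, O: 4.0 ~= 4
Reduce by GCD to get the simplest whole-number ratio:

2:1:4


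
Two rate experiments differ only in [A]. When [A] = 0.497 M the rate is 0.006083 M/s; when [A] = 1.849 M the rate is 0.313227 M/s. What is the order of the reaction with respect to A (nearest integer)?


Rate is proportional to [A]^n, so rate2/rate1 = ([A]2/[A]1)^n. Take logs to solve for n.
rate2/rate1 = 0.313227 / 0.006083 = 51.4922
[A]2/[A]1 = 1.849 / 0.497 = 3.7203
n = ln(51.4922) / ln(3.7203) = 3.0
Nearest integer order:

3


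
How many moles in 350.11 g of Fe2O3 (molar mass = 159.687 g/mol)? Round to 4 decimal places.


n = mass / M
n = 350.11 / 159.687
n = 2.19247653 mol, rounded to 4 dp:

2.1925 mol


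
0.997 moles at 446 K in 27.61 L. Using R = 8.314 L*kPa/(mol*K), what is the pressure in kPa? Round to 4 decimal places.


PV = nRT, solve for P = nRT / V.
nRT = 0.997 * 8.314 * 446 = 3696.9199
P = 3696.9199 / 27.61
P = 133.89785947 kPa, rounded to 4 dp:

133.8979 kPa


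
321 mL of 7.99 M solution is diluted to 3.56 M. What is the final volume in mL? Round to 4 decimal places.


Dilution: M1*V1 = M2*V2, solve for V2.
V2 = M1*V1 / M2
V2 = 7.99 * 321 / 3.56
V2 = 2564.79 / 3.56
V2 = 720.44662921 mL, rounded to 4 dp:

720.4466 mL


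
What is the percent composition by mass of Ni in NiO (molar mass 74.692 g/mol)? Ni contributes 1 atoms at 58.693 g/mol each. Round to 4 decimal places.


pct = 100 * (n_elem * M_elem) / M_total
mass_contribution = 1 * 58.693 = 58.693 g/mol
pct = 100 * 58.693 / 74.692
pct = 78.58003535 %, rounded to 4 dp:

78.5800 %


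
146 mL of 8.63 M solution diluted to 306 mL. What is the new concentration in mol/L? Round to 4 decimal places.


Dilution: M1*V1 = M2*V2, solve for M2.
M2 = M1*V1 / V2
M2 = 8.63 * 146 / 306
M2 = 1259.98 / 306
M2 = 4.1175817 mol/L, rounded to 4 dp:

4.1176 mol/L


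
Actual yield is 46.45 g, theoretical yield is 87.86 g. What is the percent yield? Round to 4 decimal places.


% yield = 100 * actual / theoretical
% yield = 100 * 46.45 / 87.86
% yield = 52.86819941 %, rounded to 4 dp:

52.8682 %


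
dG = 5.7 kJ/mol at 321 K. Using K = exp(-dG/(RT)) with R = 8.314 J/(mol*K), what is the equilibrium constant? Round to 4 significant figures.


dG is in kJ/mol; multiply by 1000 to match R in J/(mol*K).
RT = 8.314 * 321 = 2668.794 J/mol
exponent = -dG*1000 / (RT) = -(5.7*1000) / 2668.794 = -2.13579617
K = exp(-2.13579617)
K = 0.11815049, rounded to 4 significant figures:

0.1182


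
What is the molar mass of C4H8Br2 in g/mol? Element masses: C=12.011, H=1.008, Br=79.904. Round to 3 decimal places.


M = sum(count * atomic_mass) over atoms.
M = 4*12.011 + 8*1.008 + 2*79.904
M = 48.044 + 8.064 + 159.808
M = 215.916 g/mol, rounded to 3 dp:

215.916 g/mol


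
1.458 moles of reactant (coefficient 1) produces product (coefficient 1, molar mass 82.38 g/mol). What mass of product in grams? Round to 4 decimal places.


Use the coefficient ratio to convert reactant moles to product moles, then multiply by the product's molar mass.
moles_P = moles_R * (coeff_P / coeff_R) = 1.458 * (1/1) = 1.458
mass_P = moles_P * M_P = 1.458 * 82.38
mass_P = 120.11004 g, rounded to 4 dp:

120.1100 g


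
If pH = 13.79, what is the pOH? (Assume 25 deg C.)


At 25 deg C, pH + pOH = 14.
pOH = 14 - pH = 14 - 13.79
pOH = 0.21:

0.21


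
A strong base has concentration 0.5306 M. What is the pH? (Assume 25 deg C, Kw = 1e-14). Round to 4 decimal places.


A strong base dissociates completely, so [OH-] equals the given concentration.
pOH = -log10([OH-]) = -log10(0.5306) = 0.275233
pH = 14 - pOH = 14 - 0.275233
pH = 13.724767, rounded to 4 dp:

13.7248


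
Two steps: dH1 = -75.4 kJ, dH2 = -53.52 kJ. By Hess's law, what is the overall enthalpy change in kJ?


Hess's law: enthalpy is a state function, so add the step enthalpies.
dH_total = dH1 + dH2 = -75.4 + (-53.52)
dH_total = -128.92 kJ:

-128.92 kJ


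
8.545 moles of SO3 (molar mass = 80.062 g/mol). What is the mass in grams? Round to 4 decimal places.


mass = n * M
mass = 8.545 * 80.062
mass = 684.12979 g, rounded to 4 dp:

684.1298 g


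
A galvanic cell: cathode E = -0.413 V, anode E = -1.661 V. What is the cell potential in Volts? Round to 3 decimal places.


Standard cell potential: E_cell = E_cathode - E_anode.
E_cell = -0.413 - (-1.661)
E_cell = 1.248 V, rounded to 3 dp:

1.248 V


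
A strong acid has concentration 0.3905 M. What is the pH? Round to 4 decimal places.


A strong acid dissociates completely, so [H+] equals the given concentration.
pH = -log10([H+]) = -log10(0.3905)
pH = 0.40837896, rounded to 4 dp:

0.4084


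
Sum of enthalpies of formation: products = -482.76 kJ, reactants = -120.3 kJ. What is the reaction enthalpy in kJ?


dH_rxn = sum(dH_f products) - sum(dH_f reactants)
dH_rxn = -482.76 - (-120.3)
dH_rxn = -362.46 kJ:

-362.46 kJ


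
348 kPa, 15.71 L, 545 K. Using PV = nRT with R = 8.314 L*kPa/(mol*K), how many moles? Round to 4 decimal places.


PV = nRT, solve for n = PV / (RT).
PV = 348 * 15.71 = 5467.08
RT = 8.314 * 545 = 4531.13
n = 5467.08 / 4531.13
n = 1.20655995 mol, rounded to 4 dp:

1.2066 mol


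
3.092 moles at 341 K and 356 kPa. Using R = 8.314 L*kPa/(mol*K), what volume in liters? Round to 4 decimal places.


PV = nRT, solve for V = nRT / P.
nRT = 3.092 * 8.314 * 341 = 8766.0488
V = 8766.0488 / 356
V = 24.62373258 L, rounded to 4 dp:

24.6237 L


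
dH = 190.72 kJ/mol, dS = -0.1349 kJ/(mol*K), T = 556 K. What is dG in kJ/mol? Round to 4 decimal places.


Gibbs: dG = dH - T*dS (consistent units, dS already in kJ/(mol*K)).
T*dS = 556 * -0.1349 = -75.0044
dG = 190.72 - (-75.0044)
dG = 265.7244 kJ/mol, rounded to 4 dp:

265.7244 kJ/mol


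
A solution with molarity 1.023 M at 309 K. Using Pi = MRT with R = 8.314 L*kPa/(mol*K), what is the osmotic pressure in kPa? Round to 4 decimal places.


Osmotic pressure (van't Hoff): Pi = M*R*T.
RT = 8.314 * 309 = 2569.026
Pi = 1.023 * 2569.026
Pi = 2628.113598 kPa, rounded to 4 dp:

2628.1136 kPa


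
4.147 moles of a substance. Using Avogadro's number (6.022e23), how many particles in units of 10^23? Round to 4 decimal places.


N = n * NA, then divide by 1e23 for the requested units.
N / 1e23 = n * 6.022
N / 1e23 = 4.147 * 6.022
N / 1e23 = 24.973234, rounded to 4 dp:

24.9732


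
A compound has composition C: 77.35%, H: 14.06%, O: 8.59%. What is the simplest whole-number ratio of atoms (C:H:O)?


Assume 100 g of compound, divide each mass% by atomic mass to get moles, then normalize by the smallest to get a raw atom ratio.
Moles per 100 g: C: 77.35/12.011 = 6.4399, H: 14.06/1.008 = 13.9484, O: 8.59/15.999 = 0.5369
Raw ratio (divide by min = 0.5369): C: 11.994, H: 25.979, O: 1.0
Multiply by 1 to clear fractions: C: 11.994 ~= 12, H: 25.979 ~= 26, O: 1.0 ~= 1
Reduce by GCD to get the simplest whole-number ratio:

12:26:1


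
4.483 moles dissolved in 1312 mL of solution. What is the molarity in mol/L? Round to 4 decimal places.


Convert volume to liters: V_L = V_mL / 1000.
V_L = 1312 / 1000 = 1.312 L
M = n / V_L = 4.483 / 1.312
M = 3.41692073 mol/L, rounded to 4 dp:

3.4169 mol/L


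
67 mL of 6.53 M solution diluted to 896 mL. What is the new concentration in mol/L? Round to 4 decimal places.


Dilution: M1*V1 = M2*V2, solve for M2.
M2 = M1*V1 / V2
M2 = 6.53 * 67 / 896
M2 = 437.51 / 896
M2 = 0.48829241 mol/L, rounded to 4 dp:

0.4883 mol/L


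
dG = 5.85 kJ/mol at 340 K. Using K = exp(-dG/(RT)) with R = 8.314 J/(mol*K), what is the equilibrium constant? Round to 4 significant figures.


dG is in kJ/mol; multiply by 1000 to match R in J/(mol*K).
RT = 8.314 * 340 = 2826.76 J/mol
exponent = -dG*1000 / (RT) = -(5.85*1000) / 2826.76 = -2.06950714
K = exp(-2.06950714)
K = 0.12624799, rounded to 4 significant figures:

0.1262


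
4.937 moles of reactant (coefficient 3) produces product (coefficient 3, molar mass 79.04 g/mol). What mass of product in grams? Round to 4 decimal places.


Use the coefficient ratio to convert reactant moles to product moles, then multiply by the product's molar mass.
moles_P = moles_R * (coeff_P / coeff_R) = 4.937 * (3/3) = 4.937
mass_P = moles_P * M_P = 4.937 * 79.04
mass_P = 390.22048 g, rounded to 4 dp:

390.2205 g


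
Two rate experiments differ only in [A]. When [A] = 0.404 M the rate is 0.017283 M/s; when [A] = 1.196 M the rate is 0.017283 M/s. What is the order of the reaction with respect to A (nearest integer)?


Rate is proportional to [A]^n, so rate2/rate1 = ([A]2/[A]1)^n. Take logs to solve for n.
rate2/rate1 = 0.017283 / 0.017283 = 1.0
[A]2/[A]1 = 1.196 / 0.404 = 2.9604
n = ln(1.0) / ln(2.9604) = 0.0
Nearest integer order:

0


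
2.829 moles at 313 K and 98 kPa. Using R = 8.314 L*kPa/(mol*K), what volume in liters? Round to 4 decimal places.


PV = nRT, solve for V = nRT / P.
nRT = 2.829 * 8.314 * 313 = 7361.8558
V = 7361.8558 / 98
V = 75.12097755 L, rounded to 4 dp:

75.1210 L


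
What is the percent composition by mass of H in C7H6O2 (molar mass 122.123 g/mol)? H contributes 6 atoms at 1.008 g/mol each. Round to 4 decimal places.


pct = 100 * (n_elem * M_elem) / M_total
mass_contribution = 6 * 1.008 = 6.048 g/mol
pct = 100 * 6.048 / 122.123
pct = 4.95238407 %, rounded to 4 dp:

4.9524 %


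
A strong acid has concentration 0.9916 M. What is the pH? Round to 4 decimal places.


A strong acid dissociates completely, so [H+] equals the given concentration.
pH = -log10([H+]) = -log10(0.9916)
pH = 0.00366348, rounded to 4 dp:

0.0037


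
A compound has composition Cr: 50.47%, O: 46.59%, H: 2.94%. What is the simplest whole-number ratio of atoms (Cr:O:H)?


Assume 100 g of compound, divide each mass% by atomic mass to get moles, then normalize by the smallest to get a raw atom ratio.
Moles per 100 g: Cr: 50.47/51.996 = 0.9707, O: 46.59/15.999 = 2.9121, H: 2.94/1.008 = 2.9167
Raw ratio (divide by min = 0.9707): Cr: 1.0, O: 3.0, H: 3.005
Multiply by 1 to clear fractions: Cr: 1.0 ~= 1, O: 3.0 ~= 3, H: 3.005 ~= 3
Reduce by GCD to get the simplest whole-number ratio:

1:3:3


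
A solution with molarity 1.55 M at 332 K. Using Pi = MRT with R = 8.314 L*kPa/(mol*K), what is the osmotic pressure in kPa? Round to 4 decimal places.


Osmotic pressure (van't Hoff): Pi = M*R*T.
RT = 8.314 * 332 = 2760.248
Pi = 1.55 * 2760.248
Pi = 4278.3844 kPa, rounded to 4 dp:

4278.3844 kPa


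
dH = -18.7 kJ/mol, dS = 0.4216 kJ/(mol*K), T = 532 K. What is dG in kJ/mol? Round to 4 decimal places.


Gibbs: dG = dH - T*dS (consistent units, dS already in kJ/(mol*K)).
T*dS = 532 * 0.4216 = 224.2912
dG = -18.7 - (224.2912)
dG = -242.9912 kJ/mol, rounded to 4 dp:

-242.9912 kJ/mol


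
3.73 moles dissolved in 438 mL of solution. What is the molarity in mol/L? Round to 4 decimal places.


Convert volume to liters: V_L = V_mL / 1000.
V_L = 438 / 1000 = 0.438 L
M = n / V_L = 3.73 / 0.438
M = 8.51598174 mol/L, rounded to 4 dp:

8.5160 mol/L
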